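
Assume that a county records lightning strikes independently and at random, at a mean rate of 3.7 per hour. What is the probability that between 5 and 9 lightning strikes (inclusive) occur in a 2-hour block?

0.6482

Over the interval, μ = 3.7 × 2 = 7.4 (a 2-hour block = 2 hours).
P(5 ≤ N ≤ 9) = Σ_{j=5}^{9} e^(−7.4) · 7.4^j/j! ≈ 0.6482.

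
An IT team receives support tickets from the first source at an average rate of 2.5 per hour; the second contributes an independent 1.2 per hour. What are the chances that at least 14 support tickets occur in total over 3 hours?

0.2281

Independent Poisson processes superpose: combined rate λ = 2.5 + 1.2 = 3.7 per hour.
Over the interval, μ = 3.7 × 3 = 11.1 (3 hours).
P(N ≥ 14) = 1 − P(N ≤ 13) ≈ 0.2281.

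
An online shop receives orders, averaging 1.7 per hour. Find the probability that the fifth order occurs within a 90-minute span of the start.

0.1156

Over the interval, μ = 1.7 × 1.5 = 2.55 (a 90-minute span = 1.5 hours).
The fifth arrival falls in the interval iff at least 5 events occur there: P(S_5 ≤ t) = P(N ≥ 5) = 1 − P(N ≤ 4) ≈ 0.1156.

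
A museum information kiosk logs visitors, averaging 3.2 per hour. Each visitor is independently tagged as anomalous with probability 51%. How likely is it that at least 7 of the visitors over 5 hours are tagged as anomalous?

0.7058

Thinning: the visitors that are tagged as anomalous themselves form a Poisson process with rate 0.51 × 3.2 = 1.632 per hour.
Over the interval, μ = 1.632 × 5 = 8.16 (5 hours).
P(N ≥ 7) = 1 − P(N ≤ 6) ≈ 0.7058.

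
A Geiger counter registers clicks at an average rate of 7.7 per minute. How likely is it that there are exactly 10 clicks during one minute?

With mean μ = 7.7 per minute,
P(N = 10) = e^(−μ) μ^10/10! = e^(−7.7) · 7.7^10/3628800 ≈ 0.0914.

0.0914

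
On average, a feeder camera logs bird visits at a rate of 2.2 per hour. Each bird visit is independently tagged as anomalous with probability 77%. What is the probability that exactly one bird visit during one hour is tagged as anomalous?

Thinning: the bird visits that are tagged as anomalous themselves form a Poisson process with rate 0.77 × 2.2 = 1.694 per hour.
So μ = 1.694.
P(N = 1) = e^(−1.694) · 1.694^1/1! ≈ 0.3113.

0.3113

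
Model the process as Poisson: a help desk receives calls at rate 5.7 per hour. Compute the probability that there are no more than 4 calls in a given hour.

0.3272

With mean μ = 5.7 per hour,
P(N ≤ 4) = Σ_{j=0}^{4} e^(−μ) μ^j/j! ≈ 0.3272.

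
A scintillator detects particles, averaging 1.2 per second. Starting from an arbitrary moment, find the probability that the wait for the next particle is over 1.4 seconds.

0.1864

The wait for the next event is exponential with rate λ = 1.2 per second.
P(T > 1.4) = e^(−λt) = e^(−1.2 × 1.4) = e^(−1.68) ≈ 0.1864.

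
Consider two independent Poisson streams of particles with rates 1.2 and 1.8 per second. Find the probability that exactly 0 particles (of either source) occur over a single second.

0.0498

Independent Poisson processes superpose: combined rate λ = 1.2 + 1.8 = 3 per second.
So μ = 3.
P(N = 0) = e^(−3) · 3^0/0! ≈ 0.0498.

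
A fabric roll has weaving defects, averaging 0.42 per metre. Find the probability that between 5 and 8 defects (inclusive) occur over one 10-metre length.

Over the interval, μ = 0.42 × 10 = 4.2 (a 10-metre length = 10 metres).
P(5 ≤ N ≤ 8) = Σ_{j=5}^{8} e^(−4.2) · 4.2^j/j! ≈ 0.3822.

0.3822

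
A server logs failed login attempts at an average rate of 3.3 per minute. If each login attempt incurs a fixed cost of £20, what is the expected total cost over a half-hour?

E[N] = 3.3 × 30 = 99 (a half-hour = 30 minutes); E[cost] = 99 × £20 = £1980.

£1980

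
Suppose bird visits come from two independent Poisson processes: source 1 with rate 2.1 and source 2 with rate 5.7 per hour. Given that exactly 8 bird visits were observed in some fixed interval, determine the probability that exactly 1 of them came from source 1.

0.2397

Given the total, each event is independently from source 1 with probability p = λ_1/(λ_1+λ_2) = 2.1/7.8 ≈ 0.2692.
So K ~ Binomial(8, 2.1/7.8): P(K = 1) = C(8,1) · (2.1/7.8)^1 · (5.7/7.8)^7 ≈ 0.2397.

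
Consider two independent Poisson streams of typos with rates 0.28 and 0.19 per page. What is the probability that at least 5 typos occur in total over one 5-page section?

0.0897

Independent Poisson processes superpose: combined rate λ = 0.28 + 0.19 = 0.47 per page.
Over the interval, μ = 0.47 × 5 = 2.35 (a 5-page section = 5 pages).
P(N ≥ 5) = 1 − P(N ≤ 4) ≈ 0.0897.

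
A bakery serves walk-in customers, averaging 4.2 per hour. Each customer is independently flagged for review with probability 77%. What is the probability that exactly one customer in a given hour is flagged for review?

0.1274

Thinning: the customers that are flagged for review themselves form a Poisson process with rate 0.77 × 4.2 = 3.234 per hour.
So μ = 3.234.
P(N = 1) = e^(−3.234) · 3.234^1/1! ≈ 0.1274.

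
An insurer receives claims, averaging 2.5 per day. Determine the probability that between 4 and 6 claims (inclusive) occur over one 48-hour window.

0.4972

Over the interval, μ = 2.5 × 2 = 5 (a 48-hour window = 2 days).
P(4 ≤ N ≤ 6) = Σ_{j=4}^{6} e^(−5) · 5^j/j! ≈ 0.4972.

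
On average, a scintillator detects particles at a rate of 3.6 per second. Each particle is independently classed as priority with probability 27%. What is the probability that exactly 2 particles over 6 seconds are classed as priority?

Thinning: the particles that are classed as priority themselves form a Poisson process with rate 0.27 × 3.6 = 0.972 per second.
Over the interval, μ = 0.972 × 6 = 5.832 (6 seconds).
P(N = 2) = e^(−5.832) · 5.832^2/2! ≈ 0.0499.

0.0499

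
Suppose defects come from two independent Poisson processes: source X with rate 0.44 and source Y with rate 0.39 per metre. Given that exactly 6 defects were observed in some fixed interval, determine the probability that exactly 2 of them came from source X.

Given the total, each event is independently from source X with probability p = λ_X/(λ_X+λ_Y) = 0.44/0.83 ≈ 0.5301.
So K ~ Binomial(6, 0.44/0.83): P(K = 2) = C(6,2) · (0.44/0.83)^2 · (0.39/0.83)^4 ≈ 0.2055.

0.2055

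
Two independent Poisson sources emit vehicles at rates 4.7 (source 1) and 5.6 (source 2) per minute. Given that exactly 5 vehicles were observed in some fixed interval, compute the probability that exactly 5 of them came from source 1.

0.0198

Given the total, each event is independently from source 1 with probability p = λ_1/(λ_1+λ_2) = 4.7/10.3 ≈ 0.4563.
So K ~ Binomial(5, 4.7/10.3): P(K = 5) = C(5,5) · (4.7/10.3)^5 · (5.6/10.3)^0 ≈ 0.0198.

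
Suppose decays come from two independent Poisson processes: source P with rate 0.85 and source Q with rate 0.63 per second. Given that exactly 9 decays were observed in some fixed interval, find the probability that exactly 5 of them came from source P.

0.2585

Given the total, each event is independently from source P with probability p = λ_P/(λ_P+λ_Q) = 0.85/1.48 ≈ 0.5743.
So K ~ Binomial(9, 0.85/1.48): P(K = 5) = C(9,5) · (0.85/1.48)^5 · (0.63/1.48)^4 ≈ 0.2585.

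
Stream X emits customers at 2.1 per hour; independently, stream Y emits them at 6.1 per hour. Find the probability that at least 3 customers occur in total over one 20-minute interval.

Independent Poisson processes superpose: combined rate λ = 2.1 + 6.1 = 8.2 per hour.
Over the interval, μ = 8.2 × 1/3 ≈ 2.73333 (a 20-minute interval = 1/3 hours).
P(N ≥ 3) = 1 − P(N ≤ 2) ≈ 0.5145.

0.5145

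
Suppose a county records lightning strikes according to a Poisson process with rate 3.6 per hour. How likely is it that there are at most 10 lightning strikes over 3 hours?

Over the interval, μ = 3.6 × 3 = 10.8 (3 hours).
P(N ≤ 10) = Σ_{j=0}^{10} e^(−μ) μ^j/j! ≈ 0.4840.

0.4840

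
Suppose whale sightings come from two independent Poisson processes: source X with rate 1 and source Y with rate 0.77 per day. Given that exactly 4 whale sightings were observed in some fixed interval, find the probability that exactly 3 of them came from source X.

Given the total, each event is independently from source X with probability p = λ_X/(λ_X+λ_Y) = 1/1.77 ≈ 0.5650.
So K ~ Binomial(4, 1/1.77): P(K = 3) = C(4,3) · (1/1.77)^3 · (0.77/1.77)^1 ≈ 0.3138.

0.3138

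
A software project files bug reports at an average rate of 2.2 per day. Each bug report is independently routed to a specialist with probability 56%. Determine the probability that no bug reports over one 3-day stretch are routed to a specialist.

0.0248

Thinning: the bug reports that are routed to a specialist themselves form a Poisson process with rate 0.56 × 2.2 = 1.232 per day.
Over the interval, μ = 1.232 × 3 = 3.696 (a 3-day stretch = 3 days).
P(N = 0) = e^(−3.696) · 3.696^0/0! ≈ 0.0248.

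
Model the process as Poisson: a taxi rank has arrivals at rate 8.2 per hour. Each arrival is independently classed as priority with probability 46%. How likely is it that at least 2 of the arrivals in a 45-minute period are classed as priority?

0.7738

Thinning: the arrivals that are classed as priority themselves form a Poisson process with rate 0.46 × 8.2 = 3.772 per hour.
Over the interval, μ = 3.772 × 0.75 = 2.829 (a 45-minute period = 0.75 hours).
P(N ≥ 2) = 1 − P(N ≤ 1) ≈ 0.7738.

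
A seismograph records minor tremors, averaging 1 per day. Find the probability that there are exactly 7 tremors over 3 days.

Over the interval, μ = 1 × 3 = 3 (3 days).
P(N = 7) = e^(−μ) μ^7/7! = e^(−3) · 3^7/5040 ≈ 0.0216.

0.0216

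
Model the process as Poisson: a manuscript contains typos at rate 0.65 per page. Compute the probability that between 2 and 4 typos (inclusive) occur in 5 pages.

0.6069

Over the interval, μ = 0.65 × 5 = 3.25 (5 pages).
P(2 ≤ N ≤ 4) = Σ_{j=2}^{4} e^(−3.25) · 3.25^j/j! ≈ 0.6069.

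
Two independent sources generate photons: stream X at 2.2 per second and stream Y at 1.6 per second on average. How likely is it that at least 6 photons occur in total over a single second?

Independent Poisson processes superpose: combined rate λ = 2.2 + 1.6 = 3.8 per second.
So μ = 3.8.
P(N ≥ 6) = 1 − P(N ≤ 5) ≈ 0.1844.

0.1844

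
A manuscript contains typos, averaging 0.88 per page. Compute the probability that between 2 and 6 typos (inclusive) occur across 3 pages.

0.7218

Over the interval, μ = 0.88 × 3 = 2.64 (3 pages).
P(2 ≤ N ≤ 6) = Σ_{j=2}^{6} e^(−2.64) · 2.64^j/j! ≈ 0.7218.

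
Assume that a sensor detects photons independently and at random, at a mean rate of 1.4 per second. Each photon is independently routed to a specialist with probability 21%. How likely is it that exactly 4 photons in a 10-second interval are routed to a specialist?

Thinning: the photons that are routed to a specialist themselves form a Poisson process with rate 0.21 × 1.4 = 0.294 per second.
Over the interval, μ = 0.294 × 10 = 2.94 (a 10-second interval = 10 seconds).
P(N = 4) = e^(−2.94) · 2.94^4/4! ≈ 0.1646.

0.1646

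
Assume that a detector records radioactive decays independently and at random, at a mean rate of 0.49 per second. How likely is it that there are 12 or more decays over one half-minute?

Over the interval, μ = 0.49 × 30 = 14.7 (a half-minute = 30 seconds).
P(N ≥ 12) = 1 − P(N ≤ 11) = 1 − Σ_{j=0}^{11} e^(−μ) μ^j/j! ≈ 0.7946.

0.7946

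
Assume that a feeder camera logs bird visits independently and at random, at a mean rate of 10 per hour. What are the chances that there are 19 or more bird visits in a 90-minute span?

Over the interval, μ = 10 × 1.5 = 15 (a 90-minute span = 1.5 hours).
P(N ≥ 19) = 1 − P(N ≤ 18) = 1 − Σ_{j=0}^{18} e^(−μ) μ^j/j! ≈ 0.1805.

0.1805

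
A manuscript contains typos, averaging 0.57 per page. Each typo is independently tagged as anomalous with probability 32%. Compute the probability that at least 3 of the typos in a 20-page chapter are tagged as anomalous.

Thinning: the typos that are tagged as anomalous themselves form a Poisson process with rate 0.32 × 0.57 = 0.1824 per page.
Over the interval, μ = 0.1824 × 20 = 3.648 (a 20-page chapter = 20 pages).
P(N ≥ 3) = 1 − P(N ≤ 2) ≈ 0.7057.

0.7057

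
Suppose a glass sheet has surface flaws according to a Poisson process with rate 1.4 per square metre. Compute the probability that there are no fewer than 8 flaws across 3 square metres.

Over the interval, μ = 1.4 × 3 = 4.2 (3 square metres).
P(N ≥ 8) = 1 − P(N ≤ 7) = 1 − Σ_{j=0}^{7} e^(−μ) μ^j/j! ≈ 0.0639.

0.0639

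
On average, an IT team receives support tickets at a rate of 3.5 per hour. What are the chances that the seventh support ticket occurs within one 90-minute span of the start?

0.2752

Over the interval, μ = 3.5 × 1.5 = 5.25 (a 90-minute span = 1.5 hours).
The seventh arrival falls in the interval iff at least 7 events occur there: P(S_7 ≤ t) = P(N ≥ 7) = 1 − P(N ≤ 6) ≈ 0.2752.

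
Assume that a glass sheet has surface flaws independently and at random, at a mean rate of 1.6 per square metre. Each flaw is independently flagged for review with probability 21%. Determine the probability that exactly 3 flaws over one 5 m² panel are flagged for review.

Thinning: the flaws that are flagged for review themselves form a Poisson process with rate 0.21 × 1.6 = 0.336 per square metre.
Over the interval, μ = 0.336 × 5 = 1.68 (a 5 m² panel = 5 square metres).
P(N = 3) = e^(−1.68) · 1.68^3/3! ≈ 0.1473.

0.1473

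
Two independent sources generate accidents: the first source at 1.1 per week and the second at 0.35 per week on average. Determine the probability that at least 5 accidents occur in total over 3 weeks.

0.4392

Independent Poisson processes superpose: combined rate λ = 1.1 + 0.35 = 1.45 per week.
Over the interval, μ = 1.45 × 3 = 4.35 (3 weeks).
P(N ≥ 5) = 1 − P(N ≤ 4) ≈ 0.4392.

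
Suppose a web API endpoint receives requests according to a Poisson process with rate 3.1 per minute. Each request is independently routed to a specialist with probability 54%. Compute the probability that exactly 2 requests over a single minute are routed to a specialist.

0.2627

Thinning: the requests that are routed to a specialist themselves form a Poisson process with rate 0.54 × 3.1 = 1.674 per minute.
So μ = 1.674.
P(N = 2) = e^(−1.674) · 1.674^2/2! ≈ 0.2627.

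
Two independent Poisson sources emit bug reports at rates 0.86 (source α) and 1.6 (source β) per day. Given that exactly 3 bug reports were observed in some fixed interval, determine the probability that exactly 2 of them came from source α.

0.2385

Given the total, each event is independently from source α with probability p = λ_α/(λ_α+λ_β) = 0.86/2.46 ≈ 0.3496.
So K ~ Binomial(3, 0.86/2.46): P(K = 2) = C(3,2) · (0.86/2.46)^2 · (1.6/2.46)^1 ≈ 0.2385.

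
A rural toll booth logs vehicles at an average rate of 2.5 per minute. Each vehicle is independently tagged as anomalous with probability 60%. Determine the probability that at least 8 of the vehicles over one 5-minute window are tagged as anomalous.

0.4754

Thinning: the vehicles that are tagged as anomalous themselves form a Poisson process with rate 0.6 × 2.5 = 1.5 per minute.
Over the interval, μ = 1.5 × 5 = 7.5 (a 5-minute window = 5 minutes).
P(N ≥ 8) = 1 − P(N ≤ 7) ≈ 0.4754.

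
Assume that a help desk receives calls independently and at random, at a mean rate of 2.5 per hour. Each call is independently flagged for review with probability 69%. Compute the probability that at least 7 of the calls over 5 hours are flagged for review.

0.7569

Thinning: the calls that are flagged for review themselves form a Poisson process with rate 0.69 × 2.5 = 1.725 per hour.
Over the interval, μ = 1.725 × 5 = 8.625 (5 hours).
P(N ≥ 7) = 1 − P(N ≤ 6) ≈ 0.7569.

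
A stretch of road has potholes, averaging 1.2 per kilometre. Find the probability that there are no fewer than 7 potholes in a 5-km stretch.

0.3937

Over the interval, μ = 1.2 × 5 = 6 (a 5-km stretch = 5 kilometres).
P(N ≥ 7) = 1 − P(N ≤ 6) = 1 − Σ_{j=0}^{6} e^(−μ) μ^j/j! ≈ 0.3937.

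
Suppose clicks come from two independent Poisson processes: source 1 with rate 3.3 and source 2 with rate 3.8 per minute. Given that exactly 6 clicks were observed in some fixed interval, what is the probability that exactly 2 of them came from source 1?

0.2659

Given the total, each event is independently from source 1 with probability p = λ_1/(λ_1+λ_2) = 3.3/7.1 ≈ 0.4648.
So K ~ Binomial(6, 3.3/7.1): P(K = 2) = C(6,2) · (3.3/7.1)^2 · (3.8/7.1)^4 ≈ 0.2659.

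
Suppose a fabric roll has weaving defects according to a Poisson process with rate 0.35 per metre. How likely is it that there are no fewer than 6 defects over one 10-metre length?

0.1424

Over the interval, μ = 0.35 × 10 = 3.5 (a 10-metre length = 10 metres).
P(N ≥ 6) = 1 − P(N ≤ 5) = 1 − Σ_{j=0}^{5} e^(−μ) μ^j/j! ≈ 0.1424.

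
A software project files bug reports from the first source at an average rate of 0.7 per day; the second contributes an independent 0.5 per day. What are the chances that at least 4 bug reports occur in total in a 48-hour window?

Independent Poisson processes superpose: combined rate λ = 0.7 + 0.5 = 1.2 per day.
Over the interval, μ = 1.2 × 2 = 2.4 (a 48-hour window = 2 days).
P(N ≥ 4) = 1 − P(N ≤ 3) ≈ 0.2213.

0.2213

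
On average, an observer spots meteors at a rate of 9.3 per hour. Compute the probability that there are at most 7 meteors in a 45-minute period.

Over the interval, μ = 9.3 × 0.75 = 6.975 (a 45-minute period = 0.75 hours).
P(N ≤ 7) = Σ_{j=0}^{7} e^(−μ) μ^j/j! ≈ 0.6024.

0.6024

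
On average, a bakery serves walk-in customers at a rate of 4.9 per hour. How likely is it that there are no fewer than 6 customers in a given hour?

With mean μ = 4.9 per hour,
P(N ≥ 6) = 1 − P(N ≤ 5) = 1 − Σ_{j=0}^{5} e^(−μ) μ^j/j! ≈ 0.3665.

0.3665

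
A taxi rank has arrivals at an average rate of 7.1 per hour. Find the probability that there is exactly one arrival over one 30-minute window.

Over the interval, μ = 7.1 × 0.5 = 3.55 (a 30-minute window = 0.5 hours).
P(N = 1) = e^(−μ) μ^1/1! = e^(−3.55) · 3.55^1/1 ≈ 0.1020.

0.1020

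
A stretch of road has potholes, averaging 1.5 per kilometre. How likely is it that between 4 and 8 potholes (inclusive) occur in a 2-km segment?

0.3490

Over the interval, μ = 1.5 × 2 = 3 (a 2-km segment = 2 kilometres).
P(4 ≤ N ≤ 8) = Σ_{j=4}^{8} e^(−3) · 3^j/j! ≈ 0.3490.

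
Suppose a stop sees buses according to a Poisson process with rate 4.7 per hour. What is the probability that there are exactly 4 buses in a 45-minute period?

Over the interval, μ = 4.7 × 0.75 = 3.525 (a 45-minute period = 0.75 hours).
P(N = 4) = e^(−μ) μ^4/4! = e^(−3.525) · 3.525^4/24 ≈ 0.1895.

0.1895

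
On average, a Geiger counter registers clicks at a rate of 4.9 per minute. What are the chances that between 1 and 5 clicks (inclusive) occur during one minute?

With mean μ = 4.9 per minute,
P(1 ≤ N ≤ 5) = Σ_{j=1}^{5} e^(−4.9) · 4.9^j/j! ≈ 0.6261.

0.6261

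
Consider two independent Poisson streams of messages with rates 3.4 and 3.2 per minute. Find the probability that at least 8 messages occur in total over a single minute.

0.3419

Independent Poisson processes superpose: combined rate λ = 3.4 + 3.2 = 6.6 per minute.
So μ = 6.6.
P(N ≥ 8) = 1 − P(N ≤ 7) ≈ 0.3419.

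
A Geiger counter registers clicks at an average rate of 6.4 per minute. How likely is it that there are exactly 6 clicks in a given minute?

0.1586

With mean μ = 6.4 per minute,
P(N = 6) = e^(−μ) μ^6/6! = e^(−6.4) · 6.4^6/720 ≈ 0.1586.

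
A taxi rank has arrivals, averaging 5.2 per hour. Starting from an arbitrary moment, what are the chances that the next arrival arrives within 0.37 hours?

Inter-arrival times are exponential with rate λ = 5.2 per hour.
P(T ≤ 0.37) = 1 − e^(−λt) = 1 − e^(−5.2 × 0.37) = 1 − e^(−1.924) ≈ 0.8540.

0.8540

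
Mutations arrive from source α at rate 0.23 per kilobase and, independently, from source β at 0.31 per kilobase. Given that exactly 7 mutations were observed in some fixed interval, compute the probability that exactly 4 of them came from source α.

0.2179

Given the total, each event is independently from source α with probability p = λ_α/(λ_α+λ_β) = 0.23/0.54 ≈ 0.4259.
So K ~ Binomial(7, 0.23/0.54): P(K = 4) = C(7,4) · (0.23/0.54)^4 · (0.31/0.54)^3 ≈ 0.2179.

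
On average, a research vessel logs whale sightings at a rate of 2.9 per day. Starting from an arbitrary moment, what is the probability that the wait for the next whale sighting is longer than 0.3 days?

0.4190

The wait for the next event is exponential with rate λ = 2.9 per day.
P(T > 0.3) = e^(−λt) = e^(−2.9 × 0.3) = e^(−0.87) ≈ 0.4190.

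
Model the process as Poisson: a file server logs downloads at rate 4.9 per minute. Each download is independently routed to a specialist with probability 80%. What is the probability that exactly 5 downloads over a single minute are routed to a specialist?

Thinning: the downloads that are routed to a specialist themselves form a Poisson process with rate 0.8 × 4.9 = 3.92 per minute.
So μ = 3.92.
P(N = 5) = e^(−3.92) · 3.92^5/5! ≈ 0.1530.

0.1530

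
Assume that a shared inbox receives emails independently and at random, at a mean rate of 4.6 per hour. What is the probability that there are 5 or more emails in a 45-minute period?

0.2651

Over the interval, μ = 4.6 × 0.75 = 3.45 (a 45-minute period = 0.75 hours).
P(N ≥ 5) = 1 − P(N ≤ 4) = 1 − Σ_{j=0}^{4} e^(−μ) μ^j/j! ≈ 0.2651.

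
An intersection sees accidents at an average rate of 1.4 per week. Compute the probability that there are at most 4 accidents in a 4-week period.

Over the interval, μ = 1.4 × 4 = 5.6 (a 4-week period = 4 weeks).
P(N ≤ 4) = Σ_{j=0}^{4} e^(−μ) μ^j/j! ≈ 0.3422.

0.3422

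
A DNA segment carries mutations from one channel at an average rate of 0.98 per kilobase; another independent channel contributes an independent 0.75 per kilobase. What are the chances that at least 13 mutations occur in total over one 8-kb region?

0.6256

Independent Poisson processes superpose: combined rate λ = 0.98 + 0.75 = 1.73 per kilobase.
Over the interval, μ = 1.73 × 8 = 13.84 (an 8-kb region = 8 kilobases).
P(N ≥ 13) = 1 − P(N ≤ 12) ≈ 0.6256.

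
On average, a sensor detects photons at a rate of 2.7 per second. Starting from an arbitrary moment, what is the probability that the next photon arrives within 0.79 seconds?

0.8815

Inter-arrival times are exponential with rate λ = 2.7 per second.
P(T ≤ 0.79) = 1 − e^(−λt) = 1 − e^(−2.7 × 0.79) = 1 − e^(−2.133) ≈ 0.8815.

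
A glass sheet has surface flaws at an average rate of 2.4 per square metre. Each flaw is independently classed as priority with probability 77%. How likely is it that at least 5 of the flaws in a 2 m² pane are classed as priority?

0.3120

Thinning: the flaws that are classed as priority themselves form a Poisson process with rate 0.77 × 2.4 = 1.848 per square metre.
Over the interval, μ = 1.848 × 2 = 3.696 (a 2 m² pane = 2 square metres).
P(N ≥ 5) = 1 − P(N ≤ 4) ≈ 0.3120.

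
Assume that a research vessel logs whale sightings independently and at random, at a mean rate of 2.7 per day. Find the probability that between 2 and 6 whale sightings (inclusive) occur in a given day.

0.7308

With mean μ = 2.7 per day,
P(2 ≤ N ≤ 6) = Σ_{j=2}^{6} e^(−2.7) · 2.7^j/j! ≈ 0.7308.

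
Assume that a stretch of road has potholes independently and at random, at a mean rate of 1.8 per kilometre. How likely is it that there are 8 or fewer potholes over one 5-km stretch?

0.4557

Over the interval, μ = 1.8 × 5 = 9 (a 5-km stretch = 5 kilometres).
P(N ≤ 8) = Σ_{j=0}^{8} e^(−μ) μ^j/j! ≈ 0.4557.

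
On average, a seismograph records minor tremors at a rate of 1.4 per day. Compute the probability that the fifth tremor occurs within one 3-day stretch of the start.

0.4102

Over the interval, μ = 1.4 × 3 = 4.2 (a 3-day stretch = 3 days).
The fifth arrival falls in the interval iff at least 5 events occur there: P(S_5 ≤ t) = P(N ≥ 5) = 1 − P(N ≤ 4) ≈ 0.4102.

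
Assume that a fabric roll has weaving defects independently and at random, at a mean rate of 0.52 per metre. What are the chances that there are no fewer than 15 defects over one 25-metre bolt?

0.3249

Over the interval, μ = 0.52 × 25 = 13 (a 25-metre bolt = 25 metres).
P(N ≥ 15) = 1 − P(N ≤ 14) = 1 − Σ_{j=0}^{14} e^(−μ) μ^j/j! ≈ 0.3249.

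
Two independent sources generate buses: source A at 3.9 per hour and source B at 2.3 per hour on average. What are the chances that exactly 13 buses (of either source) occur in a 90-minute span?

Independent Poisson processes superpose: combined rate λ = 3.9 + 2.3 = 6.2 per hour.
Over the interval, μ = 6.2 × 1.5 = 9.3 (a 90-minute span = 1.5 hours).
P(N = 13) = e^(−9.3) · 9.3^13/13! ≈ 0.0572.

0.0572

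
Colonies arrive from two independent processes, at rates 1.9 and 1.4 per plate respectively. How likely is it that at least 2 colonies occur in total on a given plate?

Independent Poisson processes superpose: combined rate λ = 1.9 + 1.4 = 3.3 per plate.
So μ = 3.3.
P(N ≥ 2) = 1 − P(N ≤ 1) ≈ 0.8414.

0.8414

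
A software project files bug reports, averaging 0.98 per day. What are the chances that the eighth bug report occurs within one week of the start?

0.3804

Over the interval, μ = 0.98 × 7 = 6.86 (a week = 7 days).
The eighth arrival falls in the interval iff at least 8 events occur there: P(S_8 ≤ t) = P(N ≥ 8) = 1 − P(N ≤ 7) ≈ 0.3804.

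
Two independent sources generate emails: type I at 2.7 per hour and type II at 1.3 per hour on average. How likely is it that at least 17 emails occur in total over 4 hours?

Independent Poisson processes superpose: combined rate λ = 2.7 + 1.3 = 4 per hour.
Over the interval, μ = 4 × 4 = 16 (4 hours).
P(N ≥ 17) = 1 − P(N ≤ 16) ≈ 0.4340.

0.4340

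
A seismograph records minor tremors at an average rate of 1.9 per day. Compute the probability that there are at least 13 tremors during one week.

Over the interval, μ = 1.9 × 7 = 13.3 (a week = 7 days).
P(N ≥ 13) = 1 − P(N ≤ 12) = 1 − Σ_{j=0}^{12} e^(−μ) μ^j/j! ≈ 0.5695.

0.5695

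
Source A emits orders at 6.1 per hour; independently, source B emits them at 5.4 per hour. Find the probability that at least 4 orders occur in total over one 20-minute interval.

Independent Poisson processes superpose: combined rate λ = 6.1 + 5.4 = 11.5 per hour.
Over the interval, μ = 11.5 × 1/3 ≈ 3.83333 (a 20-minute interval = 1/3 hours).
P(N ≥ 4) = 1 − P(N ≤ 3) ≈ 0.5333.

0.5333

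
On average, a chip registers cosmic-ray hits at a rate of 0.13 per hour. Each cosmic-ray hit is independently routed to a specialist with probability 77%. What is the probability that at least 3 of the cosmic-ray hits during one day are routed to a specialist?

0.4309

Thinning: the cosmic-ray hits that are routed to a specialist themselves form a Poisson process with rate 0.77 × 0.13 = 0.1001 per hour.
Over the interval, μ = 0.1001 × 24 = 2.4024 (a day = 24 hours).
P(N ≥ 3) = 1 − P(N ≤ 2) ≈ 0.4309.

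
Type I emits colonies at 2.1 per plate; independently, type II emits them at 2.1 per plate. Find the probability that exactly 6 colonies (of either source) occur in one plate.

Independent Poisson processes superpose: combined rate λ = 2.1 + 2.1 = 4.2 per plate.
So μ = 4.2.
P(N = 6) = e^(−4.2) · 4.2^6/6! ≈ 0.1143.

0.1143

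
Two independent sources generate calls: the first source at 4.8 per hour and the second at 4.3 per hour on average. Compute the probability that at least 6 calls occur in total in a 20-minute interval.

0.0873

Independent Poisson processes superpose: combined rate λ = 4.8 + 4.3 = 9.1 per hour.
Over the interval, μ = 9.1 × 1/3 ≈ 3.03333 (a 20-minute interval = 1/3 hours).
P(N ≥ 6) = 1 − P(N ≤ 5) ≈ 0.0873.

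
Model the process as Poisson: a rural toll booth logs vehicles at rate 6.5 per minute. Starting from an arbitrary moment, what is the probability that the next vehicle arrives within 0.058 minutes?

0.3141

Inter-arrival times are exponential with rate λ = 6.5 per minute.
P(T ≤ 0.058) = 1 − e^(−λt) = 1 − e^(−6.5 × 0.058) = 1 − e^(−0.377) ≈ 0.3141.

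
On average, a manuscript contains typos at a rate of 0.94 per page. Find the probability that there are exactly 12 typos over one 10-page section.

Over the interval, μ = 0.94 × 10 = 9.4 (a 10-page section = 10 pages).
P(N = 12) = e^(−μ) μ^12/12! = e^(−9.4) · 9.4^12/479001600 ≈ 0.0822.

0.0822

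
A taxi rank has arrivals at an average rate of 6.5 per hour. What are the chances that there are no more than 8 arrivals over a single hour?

With mean μ = 6.5 per hour,
P(N ≤ 8) = Σ_{j=0}^{8} e^(−μ) μ^j/j! ≈ 0.7916.

0.7916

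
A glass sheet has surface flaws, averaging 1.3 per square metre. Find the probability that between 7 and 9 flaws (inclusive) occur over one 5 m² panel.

0.3509

Over the interval, μ = 1.3 × 5 = 6.5 (a 5 m² panel = 5 square metres).
P(7 ≤ N ≤ 9) = Σ_{j=7}^{9} e^(−6.5) · 6.5^j/j! ≈ 0.3509.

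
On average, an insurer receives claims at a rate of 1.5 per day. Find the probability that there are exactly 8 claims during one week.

0.1009

Over the interval, μ = 1.5 × 7 = 10.5 (a week = 7 days).
P(N = 8) = e^(−μ) μ^8/8! = e^(−10.5) · 10.5^8/40320 ≈ 0.1009.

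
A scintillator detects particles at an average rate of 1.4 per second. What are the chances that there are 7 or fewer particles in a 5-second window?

0.5987

Over the interval, μ = 1.4 × 5 = 7 (a 5-second window = 5 seconds).
P(N ≤ 7) = Σ_{j=0}^{7} e^(−μ) μ^j/j! ≈ 0.5987.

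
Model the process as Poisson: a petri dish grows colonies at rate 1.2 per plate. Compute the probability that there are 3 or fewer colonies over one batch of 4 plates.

0.2942

Over the interval, μ = 1.2 × 4 = 4.8 (a batch of 4 plates = 4 plates).
P(N ≤ 3) = Σ_{j=0}^{3} e^(−μ) μ^j/j! ≈ 0.2942.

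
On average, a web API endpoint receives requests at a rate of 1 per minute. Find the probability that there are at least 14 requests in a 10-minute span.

Over the interval, μ = 1 × 10 = 10 (a 10-minute span = 10 minutes).
P(N ≥ 14) = 1 − P(N ≤ 13) = 1 − Σ_{j=0}^{13} e^(−μ) μ^j/j! ≈ 0.1355.

0.1355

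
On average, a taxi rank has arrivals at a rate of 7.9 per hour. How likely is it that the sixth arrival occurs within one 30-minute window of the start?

0.2071

Over the interval, μ = 7.9 × 0.5 = 3.95 (a 30-minute window = 0.5 hours).
The sixth arrival falls in the interval iff at least 6 events occur there: P(S_6 ≤ t) = P(N ≥ 6) = 1 − P(N ≤ 5) ≈ 0.2071.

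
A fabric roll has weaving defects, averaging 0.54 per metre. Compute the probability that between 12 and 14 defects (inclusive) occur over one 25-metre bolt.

0.3188

Over the interval, μ = 0.54 × 25 = 13.5 (a 25-metre bolt = 25 metres).
P(12 ≤ N ≤ 14) = Σ_{j=12}^{14} e^(−13.5) · 13.5^j/j! ≈ 0.3188.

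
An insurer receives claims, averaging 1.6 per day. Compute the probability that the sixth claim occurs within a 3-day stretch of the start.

Over the interval, μ = 1.6 × 3 = 4.8 (a 3-day stretch = 3 days).
The sixth arrival falls in the interval iff at least 6 events occur there: P(S_6 ≤ t) = P(N ≥ 6) = 1 − P(N ≤ 5) ≈ 0.3490.

0.3490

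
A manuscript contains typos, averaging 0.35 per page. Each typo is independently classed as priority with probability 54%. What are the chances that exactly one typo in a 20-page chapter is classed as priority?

0.0863

Thinning: the typos that are classed as priority themselves form a Poisson process with rate 0.54 × 0.35 = 0.189 per page.
Over the interval, μ = 0.189 × 20 = 3.78 (a 20-page chapter = 20 pages).
P(N = 1) = e^(−3.78) · 3.78^1/1! ≈ 0.0863.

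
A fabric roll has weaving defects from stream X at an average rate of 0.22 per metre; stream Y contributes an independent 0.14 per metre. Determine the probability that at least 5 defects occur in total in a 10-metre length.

Independent Poisson processes superpose: combined rate λ = 0.22 + 0.14 = 0.36 per metre.
Over the interval, μ = 0.36 × 10 = 3.6 (a 10-metre length = 10 metres).
P(N ≥ 5) = 1 − P(N ≤ 4) ≈ 0.2936.

0.2936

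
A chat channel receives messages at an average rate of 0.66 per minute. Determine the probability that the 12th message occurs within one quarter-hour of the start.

Over the interval, μ = 0.66 × 15 = 9.9 (a quarter-hour = 15 minutes).
The 12th arrival falls in the interval iff at least 12 events occur there: P(S_12 ≤ t) = P(N ≥ 12) = 1 − P(N ≤ 11) ≈ 0.2919.

0.2919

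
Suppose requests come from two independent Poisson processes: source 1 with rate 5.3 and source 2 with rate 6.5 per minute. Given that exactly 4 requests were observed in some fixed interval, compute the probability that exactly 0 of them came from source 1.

Given the total, each event is independently from source 1 with probability p = λ_1/(λ_1+λ_2) = 5.3/11.8 ≈ 0.4492.
So K ~ Binomial(4, 5.3/11.8): P(K = 0) = C(4,0) · (5.3/11.8)^0 · (6.5/11.8)^4 ≈ 0.0921.

0.0921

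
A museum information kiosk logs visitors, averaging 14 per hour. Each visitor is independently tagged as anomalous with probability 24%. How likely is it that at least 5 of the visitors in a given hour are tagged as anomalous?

Thinning: the visitors that are tagged as anomalous themselves form a Poisson process with rate 0.24 × 14 = 3.36 per hour.
So μ = 3.36.
P(N ≥ 5) = 1 − P(N ≤ 4) ≈ 0.2484.

0.2484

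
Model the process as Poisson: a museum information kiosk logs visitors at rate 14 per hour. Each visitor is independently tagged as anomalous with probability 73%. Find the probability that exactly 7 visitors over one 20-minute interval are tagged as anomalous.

0.0350

Thinning: the visitors that are tagged as anomalous themselves form a Poisson process with rate 0.73 × 14 = 10.22 per hour.
Over the interval, μ = 10.22 × 1/3 ≈ 3.40667 (a 20-minute interval = 1/3 hours).
P(N = 7) = e^(−3.40667) · 3.40667^7/7! ≈ 0.0350.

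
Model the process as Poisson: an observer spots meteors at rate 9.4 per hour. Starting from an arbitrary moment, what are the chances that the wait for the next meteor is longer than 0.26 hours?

0.0868

The wait for the next event is exponential with rate λ = 9.4 per hour.
P(T > 0.26) = e^(−λt) = e^(−9.4 × 0.26) = e^(−2.444) ≈ 0.0868.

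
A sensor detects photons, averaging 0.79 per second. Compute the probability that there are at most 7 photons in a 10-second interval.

Over the interval, μ = 0.79 × 10 = 7.9 (a 10-second interval = 10 seconds).
P(N ≤ 7) = Σ_{j=0}^{7} e^(−μ) μ^j/j! ≈ 0.4670.

0.4670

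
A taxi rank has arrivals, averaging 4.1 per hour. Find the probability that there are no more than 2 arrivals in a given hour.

With mean μ = 4.1 per hour,
P(N ≤ 2) = Σ_{j=0}^{2} e^(−μ) μ^j/j! ≈ 0.2238.

0.2238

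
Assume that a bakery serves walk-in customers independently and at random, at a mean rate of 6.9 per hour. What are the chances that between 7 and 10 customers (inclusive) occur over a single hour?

0.4437

With mean μ = 6.9 per hour,
P(7 ≤ N ≤ 10) = Σ_{j=7}^{10} e^(−6.9) · 6.9^j/j! ≈ 0.4437.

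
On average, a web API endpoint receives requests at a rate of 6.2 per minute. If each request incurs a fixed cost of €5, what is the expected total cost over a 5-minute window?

€155

E[N] = 6.2 × 5 = 31 (a 5-minute window = 5 minutes); E[cost] = 31 × €5 = €155.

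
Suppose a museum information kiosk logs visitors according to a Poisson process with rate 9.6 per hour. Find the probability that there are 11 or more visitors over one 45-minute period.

Over the interval, μ = 9.6 × 0.75 = 7.2 (a 45-minute period = 0.75 hours).
P(N ≥ 11) = 1 − P(N ≤ 10) = 1 − Σ_{j=0}^{10} e^(−μ) μ^j/j! ≈ 0.1133.

0.1133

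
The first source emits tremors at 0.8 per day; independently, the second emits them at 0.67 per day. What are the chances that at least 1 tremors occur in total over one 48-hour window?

Independent Poisson processes superpose: combined rate λ = 0.8 + 0.67 = 1.47 per day.
Over the interval, μ = 1.47 × 2 = 2.94 (a 48-hour window = 2 days).
P(N ≥ 1) = 1 − P(N ≤ 0) ≈ 0.9471.

0.9471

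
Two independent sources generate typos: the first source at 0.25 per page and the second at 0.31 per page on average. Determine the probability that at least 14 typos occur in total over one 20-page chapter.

0.2376

Independent Poisson processes superpose: combined rate λ = 0.25 + 0.31 = 0.56 per page.
Over the interval, μ = 0.56 × 20 = 11.2 (a 20-page chapter = 20 pages).
P(N ≥ 14) = 1 − P(N ≤ 13) ≈ 0.2376.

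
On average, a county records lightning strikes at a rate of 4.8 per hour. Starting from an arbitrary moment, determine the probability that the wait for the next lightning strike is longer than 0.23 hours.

0.3315

The wait for the next event is exponential with rate λ = 4.8 per hour.
P(T > 0.23) = e^(−λt) = e^(−4.8 × 0.23) = e^(−1.104) ≈ 0.3315.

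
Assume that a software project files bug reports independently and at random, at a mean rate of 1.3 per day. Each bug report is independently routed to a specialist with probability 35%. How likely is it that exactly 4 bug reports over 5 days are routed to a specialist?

0.1147

Thinning: the bug reports that are routed to a specialist themselves form a Poisson process with rate 0.35 × 1.3 = 0.455 per day.
Over the interval, μ = 0.455 × 5 = 2.275 (5 days).
P(N = 4) = e^(−2.275) · 2.275^4/4! ≈ 0.1147.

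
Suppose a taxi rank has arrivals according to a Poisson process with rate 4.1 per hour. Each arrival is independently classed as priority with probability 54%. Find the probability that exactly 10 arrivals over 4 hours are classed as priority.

0.1165

Thinning: the arrivals that are classed as priority themselves form a Poisson process with rate 0.54 × 4.1 = 2.214 per hour.
Over the interval, μ = 2.214 × 4 = 8.856 (4 hours).
P(N = 10) = e^(−8.856) · 8.856^10/10! ≈ 0.1165.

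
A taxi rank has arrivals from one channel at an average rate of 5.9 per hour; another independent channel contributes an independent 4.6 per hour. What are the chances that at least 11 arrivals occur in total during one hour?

Independent Poisson processes superpose: combined rate λ = 5.9 + 4.6 = 10.5 per hour.
So μ = 10.5.
P(N ≥ 11) = 1 − P(N ≤ 10) ≈ 0.4793.

0.4793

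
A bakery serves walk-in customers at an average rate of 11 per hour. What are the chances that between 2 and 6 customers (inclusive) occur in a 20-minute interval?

0.8018

Over the interval, μ = 11 × 1/3 ≈ 3.66667 (a 20-minute interval = 1/3 hours).
P(2 ≤ N ≤ 6) = Σ_{j=2}^{6} e^(−3.66667) · 3.66667^j/j! ≈ 0.8018.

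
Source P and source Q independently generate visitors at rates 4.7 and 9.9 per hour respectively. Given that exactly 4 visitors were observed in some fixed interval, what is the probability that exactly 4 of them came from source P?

Given the total, each event is independently from source P with probability p = λ_P/(λ_P+λ_Q) = 4.7/14.6 ≈ 0.3219.
So K ~ Binomial(4, 4.7/14.6): P(K = 4) = C(4,4) · (4.7/14.6)^4 · (9.9/14.6)^0 ≈ 0.0107.

0.0107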